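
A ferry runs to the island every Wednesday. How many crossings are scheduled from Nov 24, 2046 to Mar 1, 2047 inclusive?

14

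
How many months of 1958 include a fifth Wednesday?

5

A month has five Wednesdays exactly when Wednesday falls within its first (length − 28) days.
Jan: 31 days, starts Wed → 5 of Wed, Thu, Fri ✓
Feb: 28 days, starts Sat → 5 of (none)
Mar: 31 days, starts Sat → 5 of Sat, Sun, Mon
Apr: 30 days, starts Tue → 5 of Tue, Wed ✓
May: 31 days, starts Thu → 5 of Thu, Fri, Sat
Jun: 30 days, starts Sun → 5 of Sun, Mon
Jul: 31 days, starts Tue → 5 of Tue, Wed, Thu ✓
Aug: 31 days, starts Fri → 5 of Fri, Sat, Sun
Sep: 30 days, starts Mon → 5 of Mon, Tue
Oct: 31 days, starts Wed → 5 of Wed, Thu, Fri ✓
Nov: 30 days, starts Sat → 5 of Sat, Sun
Dec: 31 days, starts Mon → 5 of Mon, Tue, Wed ✓
Months with five Wednesdays: Jan, Apr, Jul, Oct, Dec.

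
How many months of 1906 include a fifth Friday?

4

A month has five Fridays exactly when Friday falls within its first (length − 28) days.
Jan: 31 days, starts Mon → 5 of Mon, Tue, Wed
Feb: 28 days, starts Thu → 5 of (none)
Mar: 31 days, starts Thu → 5 of Thu, Fri, Sat ✓
Apr: 30 days, starts Sun → 5 of Sun, Mon
May: 31 days, starts Tue → 5 of Tue, Wed, Thu
Jun: 30 days, starts Fri → 5 of Fri, Sat ✓
Jul: 31 days, starts Sun → 5 of Sun, Mon, Tue
Aug: 31 days, starts Wed → 5 of Wed, Thu, Fri ✓
Sep: 30 days, starts Sat → 5 of Sat, Sun
Oct: 31 days, starts Mon → 5 of Mon, Tue, Wed
Nov: 30 days, starts Thu → 5 of Thu, Fri ✓
Dec: 31 days, starts Sat → 5 of Sat, Sun, Mon
Months with five Fridays: Mar, Jun, Aug, Nov.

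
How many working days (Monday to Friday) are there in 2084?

2084-01-01 is a Saturday.
The range spans 366 days (inclusive of both endpoints).
366 = 7 × 52 + 2, so there are 52 full weeks plus 2 extra days.
Each full week contributes 5 weekdays (Mon–Fri): 52 × 5 = 260.
The 2 extra days are Sat, Sun — none qualify.
Total: 260 + 0 = 260.

260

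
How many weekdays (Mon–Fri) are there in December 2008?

23 weekdays

December 1, 2008 is a Monday.
The range spans 31 days (inclusive of both endpoints).
31 = 7 × 4 + 3, so there are 4 full weeks plus 3 extra days.
Each full week contributes 5 weekdays (Mon–Fri): 4 × 5 = 20.
The 3 extra days are Monday, Tuesday, Wednesday — 3 of them qualify.
Total: 20 + 3 = 23.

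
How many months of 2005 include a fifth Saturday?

5

A month has five Saturdays exactly when Saturday falls within its first (length − 28) days.
Jan: 31 days, starts Sat → 5 of Sat, Sun, Mon ✓
Feb: 28 days, starts Tue → 5 of (none)
Mar: 31 days, starts Tue → 5 of Tue, Wed, Thu
Apr: 30 days, starts Fri → 5 of Fri, Sat ✓
May: 31 days, starts Sun → 5 of Sun, Mon, Tue
Jun: 30 days, starts Wed → 5 of Wed, Thu
Jul: 31 days, starts Fri → 5 of Fri, Sat, Sun ✓
Aug: 31 days, starts Mon → 5 of Mon, Tue, Wed
Sep: 30 days, starts Thu → 5 of Thu, Fri
Oct: 31 days, starts Sat → 5 of Sat, Sun, Mon ✓
Nov: 30 days, starts Tue → 5 of Tue, Wed
Dec: 31 days, starts Thu → 5 of Thu, Fri, Sat ✓
Months with five Saturdays: Jan, Apr, Jul, Oct, Dec.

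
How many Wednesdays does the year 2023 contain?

1 January 2023 is a Sunday.
That's 365 days from start to end, counting both.
365 = 7 × 52 + 1, so there are 52 full weeks plus 1 extra day.
Each full week contributes one Wednesday: 52 so far.
The 1 extra day is Sun — none qualify.
Total: 52 + 0 = 52.

52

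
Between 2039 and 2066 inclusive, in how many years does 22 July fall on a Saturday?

4

Day of week of July 22 in each year:
2039: Fri, 2040: Sun, 2041: Mon, 2042: Tue, 2043: Wed, 2044: Fri, 2045: Sat ✓, 2046: Sun, 2047: Mon, 2048: Wed, 2049: Thu, 2050: Fri, 2051: Sat ✓, 2052: Mon, 2053: Tue, 2054: Wed, 2055: Thu, 2056: Sat ✓, 2057: Sun, 2058: Mon, 2059: Tue, 2060: Thu, 2061: Fri, 2062: Sat ✓, 2063: Sun, 2064: Tue, 2065: Wed, 2066: Thu
Saturdays: 2045, 2051, 2056, 2062.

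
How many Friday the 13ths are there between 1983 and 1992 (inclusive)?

19

Friday-the-13ths by year:
1983: May
1984: Jan, Apr, Jul
1985: Sep, Dec
1986: Jun
1987: Feb, Mar, Nov
1988: May
1989: Jan, Oct
1990: Apr, Jul
1991: Sep, Dec
1992: Mar, Nov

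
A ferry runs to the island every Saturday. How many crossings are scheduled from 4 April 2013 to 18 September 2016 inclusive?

181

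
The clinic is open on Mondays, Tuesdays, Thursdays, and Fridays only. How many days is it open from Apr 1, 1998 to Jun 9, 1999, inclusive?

Apr 1, 1998 is a Wednesday.
The range spans 435 days (inclusive of both endpoints).
435 = 7 × 62 + 1, so there are 62 full weeks plus 1 extra day.
Each full week contributes 4 days from the set (Mon, Tue, Thu, Fri): 62 × 4 = 248.
The 1 extra day is Wednesday — none qualify.
Total: 248 + 0 = 248.

248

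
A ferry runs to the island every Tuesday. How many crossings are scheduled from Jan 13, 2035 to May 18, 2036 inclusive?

Jan 13, 2035 is a Saturday.
The range spans 492 days (inclusive of both endpoints).
492 = 7 × 70 + 2, so there are 70 full weeks plus 2 extra days.
Each full week contributes one Tuesday: 70 so far.
The 2 extra days are Saturday, Sunday — none qualify.
Total: 70 + 0 = 70.

70 Tuesdays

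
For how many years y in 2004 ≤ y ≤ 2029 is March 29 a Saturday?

3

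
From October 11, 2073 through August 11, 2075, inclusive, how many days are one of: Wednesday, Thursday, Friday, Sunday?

384

October 11, 2073 is a Wednesday.
From October 11, 2073 to August 11, 2075 is 670 days inclusive.
670 = 7 × 95 + 5, so there are 95 full weeks plus 5 extra days.
Each full week contributes 4 days from the set (Wed, Thu, Fri, Sun): 95 × 4 = 380.
The 5 extra days are Wed, Thu, Fri, Sat, Sun — 4 of them qualify.
Total: 380 + 4 = 384.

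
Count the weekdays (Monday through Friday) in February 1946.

20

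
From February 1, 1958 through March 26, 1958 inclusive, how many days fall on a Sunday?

February 1, 1958 is a Saturday.
The range spans 54 days (inclusive of both endpoints).
54 = 7 × 7 + 5, so there are 7 full weeks plus 5 extra days.
Each full week contributes one Sunday: 7 so far.
The 5 extra days are Saturday, Sunday, Monday, Tuesday, Wednesday — 1 of them qualifies.
Total: 7 + 1 = 8.

8 Sundays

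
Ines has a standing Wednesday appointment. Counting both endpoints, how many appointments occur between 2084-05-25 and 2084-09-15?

16

2084-05-25 is a Thursday.
From 2084-05-25 to 2084-09-15 is 114 days inclusive.
114 = 7 × 16 + 2, so there are 16 full weeks plus 2 extra days.
Each full week contributes one Wednesday: 16 so far.
The 2 extra days are Thursday, Friday — none qualify.
Total: 16 + 0 = 16.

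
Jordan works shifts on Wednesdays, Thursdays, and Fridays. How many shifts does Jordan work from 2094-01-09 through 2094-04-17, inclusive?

42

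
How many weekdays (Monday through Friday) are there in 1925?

261

January 1, 1925 is a Thursday.
From January 1, 1925 to December 31, 1925 is 365 days inclusive.
365 = 7 × 52 + 1, so there are 52 full weeks plus 1 extra day.
Each full week contributes 5 weekdays (Mon–Fri): 52 × 5 = 260.
The 1 extra day is Thursday — 1 of them qualifies.
Total: 260 + 1 = 261.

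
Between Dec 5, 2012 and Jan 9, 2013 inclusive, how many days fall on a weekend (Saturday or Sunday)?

10

Dec 5, 2012 is a Wednesday.
That's 36 days from start to end, counting both.
36 = 7 × 5 + 1, so there are 5 full weeks plus 1 extra day.
Each full week contributes 2 weekend days (Sat, Sun): 5 × 2 = 10.
The 1 extra day is Wednesday — none qualify.
Total: 10 + 0 = 10.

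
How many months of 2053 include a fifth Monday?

4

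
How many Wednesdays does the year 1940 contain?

1940-01-01 is a Monday.
The range spans 366 days (inclusive of both endpoints).
366 = 7 × 52 + 2, so there are 52 full weeks plus 2 extra days.
Each full week contributes one Wednesday: 52 so far.
The 2 extra days are Mon, Tue — none qualify.
Total: 52 + 0 = 52.

52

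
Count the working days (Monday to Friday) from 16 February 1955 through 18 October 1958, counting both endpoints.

16 February 1955 is a Wednesday.
From 16 February 1955 to 18 October 1958 is 1341 days inclusive.
1341 = 7 × 191 + 4, so there are 191 full weeks plus 4 extra days.
Each full week contributes 5 weekdays (Mon–Fri): 191 × 5 = 955.
The 4 extra days are Wed, Thu, Fri, Sat — 3 of them qualify.
Total: 955 + 3 = 958.

958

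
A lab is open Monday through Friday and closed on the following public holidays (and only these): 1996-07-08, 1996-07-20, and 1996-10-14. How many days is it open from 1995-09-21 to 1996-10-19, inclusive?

1995-09-21 is a Thursday.
From 1995-09-21 to 1996-10-19 is 395 days inclusive.
395 = 7 × 56 + 3, so there are 56 full weeks plus 3 extra days.
Each full week contributes 5 weekdays (Mon–Fri): 56 × 5 = 280.
The 3 extra days are Thu, Fri, Sat — 2 of them qualify.
Total: 280 + 2 = 282.
Holidays: 1996-07-08 (Mon); 1996-07-20 (Sat); 1996-10-14 (Mon).
2 of the 3 holidays fall on weekdays; the rest are weekends and were already excluded.
Business days: 282 − 2 = 280.

280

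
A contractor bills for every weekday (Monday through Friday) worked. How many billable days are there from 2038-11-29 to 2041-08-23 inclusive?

2038-11-29 is a Monday.
That's 999 days from start to end, counting both.
999 = 7 × 142 + 5, so there are 142 full weeks plus 5 extra days.
Each full week contributes 5 weekdays (Mon–Fri): 142 × 5 = 710.
The 5 extra days are Mon, Tue, Wed, Thu, Fri — 5 of them qualify.
Total: 710 + 5 = 715.

715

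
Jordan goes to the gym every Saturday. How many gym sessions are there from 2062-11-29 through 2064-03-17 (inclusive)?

2062-11-29 is a Wednesday.
That's 475 days from start to end, counting both.
475 = 7 × 67 + 6, so there are 67 full weeks plus 6 extra days.
Each full week contributes one Saturday: 67 so far.
The 6 extra days are Wednesday, Thursday, Friday, Saturday, Sunday, Monday — 1 of them qualifies.
Total: 67 + 1 = 68.

68 Saturdays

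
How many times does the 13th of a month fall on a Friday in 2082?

The 13th falls on a Friday when the month's 13th has weekday Fri.
Jan 13 is Tue; Feb 13 is Fri ✓; Mar 13 is Fri ✓; Apr 13 is Mon; May 13 is Wed; Jun 13 is Sat; Jul 13 is Mon; Aug 13 is Thu; Sep 13 is Sun; Oct 13 is Tue; Nov 13 is Fri ✓; Dec 13 is Sun.
Friday the 13ths: Feb, Mar, Nov.

3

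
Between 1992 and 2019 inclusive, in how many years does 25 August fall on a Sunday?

4

Day of week of August 25 in each year:
1992: Tue, 1993: Wed, 1994: Thu, 1995: Fri, 1996: Sun ✓, 1997: Mon, 1998: Tue, 1999: Wed, 2000: Fri, 2001: Sat, 2002: Sun ✓, 2003: Mon, 2004: Wed, 2005: Thu, 2006: Fri, 2007: Sat, 2008: Mon, 2009: Tue, 2010: Wed, 2011: Thu, 2012: Sat, 2013: Sun ✓, 2014: Mon, 2015: Tue, 2016: Thu, 2017: Fri, 2018: Sat, 2019: Sun ✓
Sundays: 1996, 2002, 2013, 2019.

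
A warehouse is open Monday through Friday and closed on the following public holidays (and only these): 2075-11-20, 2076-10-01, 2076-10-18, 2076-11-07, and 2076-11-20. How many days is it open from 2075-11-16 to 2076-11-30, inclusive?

268

2075-11-16 is a Saturday.
That's 381 days from start to end, counting both.
381 = 7 × 54 + 3, so there are 54 full weeks plus 3 extra days.
Each full week contributes 5 weekdays (Mon–Fri): 54 × 5 = 270.
The 3 extra days are Sat, Sun, Mon — 1 of them qualifies.
Total: 270 + 1 = 271.
Holidays: 2075-11-20 (Wed); 2076-10-01 (Thu); 2076-10-18 (Sun); 2076-11-07 (Sat); 2076-11-20 (Fri).
3 of the 5 holidays fall on weekdays; the rest are weekends and were already excluded.
Business days: 271 − 3 = 268.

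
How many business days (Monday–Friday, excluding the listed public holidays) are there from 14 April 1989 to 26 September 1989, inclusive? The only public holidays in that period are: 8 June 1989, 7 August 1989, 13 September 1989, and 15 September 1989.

114 business days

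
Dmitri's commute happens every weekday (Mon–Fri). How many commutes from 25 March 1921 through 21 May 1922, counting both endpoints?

301 weekdays

25 March 1921 is a Friday.
The range spans 423 days (inclusive of both endpoints).
423 = 7 × 60 + 3, so there are 60 full weeks plus 3 extra days.
Each full week contributes 5 weekdays (Mon–Fri): 60 × 5 = 300.
The 3 extra days are Fri, Sat, Sun — 1 of them qualifies.
Total: 300 + 1 = 301.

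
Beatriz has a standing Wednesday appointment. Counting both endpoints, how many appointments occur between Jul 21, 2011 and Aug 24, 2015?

213 Wednesdays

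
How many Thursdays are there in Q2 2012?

13

2012-04-01 is a Sunday.
That's 91 days from start to end, counting both.
91 = 7 × 13, so the span is exactly 13 full weeks.
Each full week contributes one Thursday: 13 so far.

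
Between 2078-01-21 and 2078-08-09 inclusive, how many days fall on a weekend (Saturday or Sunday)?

2078-01-21 is a Friday.
That's 201 days from start to end, counting both.
201 = 7 × 28 + 5, so there are 28 full weeks plus 5 extra days.
Each full week contributes 2 weekend days (Sat, Sun): 28 × 2 = 56.
The 5 extra days are Friday, Saturday, Sunday, Monday, Tuesday — 2 of them qualify.
Total: 56 + 2 = 58.

58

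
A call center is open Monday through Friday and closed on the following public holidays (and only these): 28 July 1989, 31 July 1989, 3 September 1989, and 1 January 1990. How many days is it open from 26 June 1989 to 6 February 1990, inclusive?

159

26 June 1989 is a Monday.
The range spans 226 days (inclusive of both endpoints).
226 = 7 × 32 + 2, so there are 32 full weeks plus 2 extra days.
Each full week contributes 5 weekdays (Mon–Fri): 32 × 5 = 160.
The 2 extra days are Monday, Tuesday — 2 of them qualify.
Total: 160 + 2 = 162.
Holidays: 28 July 1989 (Fri); 31 July 1989 (Mon); 3 September 1989 (Sun); 1 January 1990 (Mon).
3 of the 4 holidays fall on weekdays; the rest are weekends and were already excluded.
Business days: 162 − 3 = 159.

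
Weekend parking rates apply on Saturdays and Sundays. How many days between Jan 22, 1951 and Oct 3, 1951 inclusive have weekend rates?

Jan 22, 1951 is a Monday.
That's 255 days from start to end, counting both.
255 = 7 × 36 + 3, so there are 36 full weeks plus 3 extra days.
Each full week contributes 2 weekend days (Sat, Sun): 36 × 2 = 72.
The 3 extra days are Monday, Tuesday, Wednesday — none qualify.
Total: 72 + 0 = 72.

72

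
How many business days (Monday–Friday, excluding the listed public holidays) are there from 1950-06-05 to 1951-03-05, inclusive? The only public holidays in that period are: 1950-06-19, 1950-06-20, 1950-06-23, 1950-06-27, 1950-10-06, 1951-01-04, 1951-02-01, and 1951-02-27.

188

1950-06-05 is a Monday.
From 1950-06-05 to 1951-03-05 is 274 days inclusive.
274 = 7 × 39 + 1, so there are 39 full weeks plus 1 extra day.
Each full week contributes 5 weekdays (Mon–Fri): 39 × 5 = 195.
The 1 extra day is Monday — 1 of them qualifies.
Total: 195 + 1 = 196.
Holidays: 1950-06-19 (Mon); 1950-06-20 (Tue); 1950-06-23 (Fri); 1950-06-27 (Tue); 1950-10-06 (Fri); 1951-01-04 (Thu); 1951-02-01 (Thu); 1951-02-27 (Tue).
All 8 holidays fall on weekdays, so subtract 8.
Business days: 196 − 8 = 188.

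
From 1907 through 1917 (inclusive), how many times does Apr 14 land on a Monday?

1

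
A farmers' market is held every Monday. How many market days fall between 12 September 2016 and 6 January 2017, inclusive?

17

12 September 2016 is a Monday.
That's 117 days from start to end, counting both.
117 = 7 × 16 + 5, so there are 16 full weeks plus 5 extra days.
Each full week contributes one Monday: 16 so far.
The 5 extra days are Mon, Tue, Wed, Thu, Fri — 1 of them qualifies.
Total: 16 + 1 = 17.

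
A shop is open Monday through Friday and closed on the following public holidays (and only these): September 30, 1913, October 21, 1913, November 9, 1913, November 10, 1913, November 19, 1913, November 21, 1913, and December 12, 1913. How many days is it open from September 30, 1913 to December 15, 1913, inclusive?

September 30, 1913 is a Tuesday.
From September 30, 1913 to December 15, 1913 is 77 days inclusive.
77 = 7 × 11, so the span is exactly 11 full weeks.
Each full week contributes 5 weekdays (Mon–Fri): 11 × 5 = 55.
Holidays: September 30, 1913 (Tue); October 21, 1913 (Tue); November 9, 1913 (Sun); November 10, 1913 (Mon); November 19, 1913 (Wed); November 21, 1913 (Fri); December 12, 1913 (Fri).
6 of the 7 holidays fall on weekdays; the rest are weekends and were already excluded.
Business days: 55 − 6 = 49.

49 business days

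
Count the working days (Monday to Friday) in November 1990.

22 weekdays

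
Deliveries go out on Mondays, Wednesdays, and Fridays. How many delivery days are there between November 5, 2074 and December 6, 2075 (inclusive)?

171

November 5, 2074 is a Monday.
From November 5, 2074 to December 6, 2075 is 397 days inclusive.
397 = 7 × 56 + 5, so there are 56 full weeks plus 5 extra days.
Each full week contributes 3 days from the set (Mon, Wed, Fri): 56 × 3 = 168.
The 5 extra days are Mon, Tue, Wed, Thu, Fri — 3 of them qualify.
Total: 168 + 3 = 171.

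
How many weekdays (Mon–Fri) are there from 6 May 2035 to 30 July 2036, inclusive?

323

6 May 2035 is a Sunday.
From 6 May 2035 to 30 July 2036 is 452 days inclusive.
452 = 7 × 64 + 4, so there are 64 full weeks plus 4 extra days.
Each full week contributes 5 weekdays (Mon–Fri): 64 × 5 = 320.
The 4 extra days are Sunday, Monday, Tuesday, Wednesday — 3 of them qualify.
Total: 320 + 3 = 323.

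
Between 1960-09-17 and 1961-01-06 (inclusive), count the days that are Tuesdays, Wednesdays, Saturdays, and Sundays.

64

1960-09-17 is a Saturday.
The range spans 112 days (inclusive of both endpoints).
112 = 7 × 16, so the span is exactly 16 full weeks.
Each full week contributes 4 days from the set (Tue, Wed, Sat, Sun): 16 × 4 = 64.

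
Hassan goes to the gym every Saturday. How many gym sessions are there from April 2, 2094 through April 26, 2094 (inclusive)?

April 2, 2094 is a Friday.
From April 2, 2094 to April 26, 2094 is 25 days inclusive.
25 = 7 × 3 + 4, so there are 3 full weeks plus 4 extra days.
Each full week contributes one Saturday: 3 so far.
The 4 extra days are Friday, Saturday, Sunday, Monday — 1 of them qualifies.
Total: 3 + 1 = 4.

4 Saturdays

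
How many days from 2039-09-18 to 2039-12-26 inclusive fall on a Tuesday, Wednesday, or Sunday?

43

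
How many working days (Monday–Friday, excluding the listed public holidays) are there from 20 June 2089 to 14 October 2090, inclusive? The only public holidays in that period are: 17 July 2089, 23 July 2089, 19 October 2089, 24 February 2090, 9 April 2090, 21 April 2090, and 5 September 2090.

341 working days

20 June 2089 is a Monday.
The range spans 482 days (inclusive of both endpoints).
482 = 7 × 68 + 6, so there are 68 full weeks plus 6 extra days.
Each full week contributes 5 weekdays (Mon–Fri): 68 × 5 = 340.
The 6 extra days are Monday, Tuesday, Wednesday, Thursday, Friday, Saturday — 5 of them qualify.
Total: 340 + 5 = 345.
Holidays: 17 July 2089 (Sun); 23 July 2089 (Sat); 19 October 2089 (Wed); 24 February 2090 (Fri); 9 April 2090 (Sun); 21 April 2090 (Fri); 5 September 2090 (Tue).
4 of the 7 holidays fall on weekdays; the rest are weekends and were already excluded.
Business days: 345 − 4 = 341.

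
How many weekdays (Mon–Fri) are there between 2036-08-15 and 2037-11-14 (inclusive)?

2036-08-15 is a Friday.
That's 457 days from start to end, counting both.
457 = 7 × 65 + 2, so there are 65 full weeks plus 2 extra days.
Each full week contributes 5 weekdays (Mon–Fri): 65 × 5 = 325.
The 2 extra days are Fri, Sat — 1 of them qualifies.
Total: 325 + 1 = 326.

326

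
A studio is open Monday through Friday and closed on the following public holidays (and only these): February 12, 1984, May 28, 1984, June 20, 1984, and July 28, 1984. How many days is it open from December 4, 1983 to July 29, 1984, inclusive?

168

December 4, 1983 is a Sunday.
The range spans 239 days (inclusive of both endpoints).
239 = 7 × 34 + 1, so there are 34 full weeks plus 1 extra day.
Each full week contributes 5 weekdays (Mon–Fri): 34 × 5 = 170.
The 1 extra day is Sun — none qualify.
Total: 170 + 0 = 170.
Holidays: February 12, 1984 (Sun); May 28, 1984 (Mon); June 20, 1984 (Wed); July 28, 1984 (Sat).
2 of the 4 holidays fall on weekdays; the rest are weekends and were already excluded.
Business days: 170 − 2 = 168.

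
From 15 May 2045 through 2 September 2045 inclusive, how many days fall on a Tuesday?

16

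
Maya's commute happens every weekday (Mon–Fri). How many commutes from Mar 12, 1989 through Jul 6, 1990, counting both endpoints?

Mar 12, 1989 is a Sunday.
From Mar 12, 1989 to Jul 6, 1990 is 482 days inclusive.
482 = 7 × 68 + 6, so there are 68 full weeks plus 6 extra days.
Each full week contributes 5 weekdays (Mon–Fri): 68 × 5 = 340.
The 6 extra days are Sunday, Monday, Tuesday, Wednesday, Thursday, Friday — 5 of them qualify.
Total: 340 + 5 = 345.

345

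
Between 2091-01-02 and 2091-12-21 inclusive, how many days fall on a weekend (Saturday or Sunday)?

100

2091-01-02 is a Tuesday.
That's 354 days from start to end, counting both.
354 = 7 × 50 + 4, so there are 50 full weeks plus 4 extra days.
Each full week contributes 2 weekend days (Sat, Sun): 50 × 2 = 100.
The 4 extra days are Tue, Wed, Thu, Fri — none qualify.
Total: 100 + 0 = 100.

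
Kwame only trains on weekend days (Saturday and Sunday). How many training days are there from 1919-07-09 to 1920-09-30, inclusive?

1919-07-09 is a Wednesday.
The range spans 450 days (inclusive of both endpoints).
450 = 7 × 64 + 2, so there are 64 full weeks plus 2 extra days.
Each full week contributes 2 weekend days (Sat, Sun): 64 × 2 = 128.
The 2 extra days are Wednesday, Thursday — none qualify.
Total: 128 + 0 = 128.

128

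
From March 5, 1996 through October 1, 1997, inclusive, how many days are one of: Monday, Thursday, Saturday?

March 5, 1996 is a Tuesday.
That's 576 days from start to end, counting both.
576 = 7 × 82 + 2, so there are 82 full weeks plus 2 extra days.
Each full week contributes 3 days from the set (Mon, Thu, Sat): 82 × 3 = 246.
The 2 extra days are Tuesday, Wednesday — none qualify.
Total: 246 + 0 = 246.

246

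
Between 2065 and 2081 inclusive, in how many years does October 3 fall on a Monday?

Day of week of October 3 in each year:
2065: Sat, 2066: Sun, 2067: Mon ✓, 2068: Wed, 2069: Thu, 2070: Fri, 2071: Sat, 2072: Mon ✓, 2073: Tue, 2074: Wed, 2075: Thu, 2076: Sat, 2077: Sun, 2078: Mon ✓, 2079: Tue, 2080: Thu, 2081: Fri
Mondays: 2067, 2072, 2078.

3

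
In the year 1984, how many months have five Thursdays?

A month has five Thursdays exactly when Thursday falls within its first (length − 28) days.
Jan: 31 days, starts Sun → 5 of Sun, Mon, Tue
Feb: 29 days, starts Wed → 5 of Wed
Mar: 31 days, starts Thu → 5 of Thu, Fri, Sat ✓
Apr: 30 days, starts Sun → 5 of Sun, Mon
May: 31 days, starts Tue → 5 of Tue, Wed, Thu ✓
Jun: 30 days, starts Fri → 5 of Fri, Sat
Jul: 31 days, starts Sun → 5 of Sun, Mon, Tue
Aug: 31 days, starts Wed → 5 of Wed, Thu, Fri ✓
Sep: 30 days, starts Sat → 5 of Sat, Sun
Oct: 31 days, starts Mon → 5 of Mon, Tue, Wed
Nov: 30 days, starts Thu → 5 of Thu, Fri ✓
Dec: 31 days, starts Sat → 5 of Sat, Sun, Mon
Months with five Thursdays: Mar, May, Aug, Nov.

4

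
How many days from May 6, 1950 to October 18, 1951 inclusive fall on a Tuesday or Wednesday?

152

May 6, 1950 is a Saturday.
From May 6, 1950 to October 18, 1951 is 531 days inclusive.
531 = 7 × 75 + 6, so there are 75 full weeks plus 6 extra days.
Each full week contributes 2 days from the set (Tue, Wed): 75 × 2 = 150.
The 6 extra days are Saturday, Sunday, Monday, Tuesday, Wednesday, Thursday — 2 of them qualify.
Total: 150 + 2 = 152.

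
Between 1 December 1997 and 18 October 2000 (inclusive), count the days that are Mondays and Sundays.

1 December 1997 is a Monday.
From 1 December 1997 to 18 October 2000 is 1053 days inclusive.
1053 = 7 × 150 + 3, so there are 150 full weeks plus 3 extra days.
Each full week contributes 2 days from the set (Mon, Sun): 150 × 2 = 300.
The 3 extra days are Monday, Tuesday, Wednesday — 1 of them qualifies.
Total: 300 + 1 = 301.

301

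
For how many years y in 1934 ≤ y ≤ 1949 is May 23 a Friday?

2

Day of week of May 23 in each year:
1934: Wed, 1935: Thu, 1936: Sat, 1937: Sun, 1938: Mon, 1939: Tue, 1940: Thu, 1941: Fri ✓, 1942: Sat, 1943: Sun, 1944: Tue, 1945: Wed, 1946: Thu, 1947: Fri ✓, 1948: Sun, 1949: Mon
Fridays: 1941, 1947.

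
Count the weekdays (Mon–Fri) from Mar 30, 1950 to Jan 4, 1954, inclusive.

983 weekdays

Mar 30, 1950 is a Thursday.
The range spans 1377 days (inclusive of both endpoints).
1377 = 7 × 196 + 5, so there are 196 full weeks plus 5 extra days.
Each full week contributes 5 weekdays (Mon–Fri): 196 × 5 = 980.
The 5 extra days are Thursday, Friday, Saturday, Sunday, Monday — 3 of them qualify.
Total: 980 + 3 = 983.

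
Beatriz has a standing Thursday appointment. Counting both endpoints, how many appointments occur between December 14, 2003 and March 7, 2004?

December 14, 2003 is a Sunday.
That's 85 days from start to end, counting both.
85 = 7 × 12 + 1, so there are 12 full weeks plus 1 extra day.
Each full week contributes one Thursday: 12 so far.
The 1 extra day is Sunday — none qualify.
Total: 12 + 0 = 12.

12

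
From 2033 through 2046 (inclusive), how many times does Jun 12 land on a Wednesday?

1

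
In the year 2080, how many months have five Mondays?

A month has five Mondays exactly when Monday falls within its first (length − 28) days.
Jan: 31 days, starts Mon → 5 of Mon, Tue, Wed ✓
Feb: 29 days, starts Thu → 5 of Thu
Mar: 31 days, starts Fri → 5 of Fri, Sat, Sun
Apr: 30 days, starts Mon → 5 of Mon, Tue ✓
May: 31 days, starts Wed → 5 of Wed, Thu, Fri
Jun: 30 days, starts Sat → 5 of Sat, Sun
Jul: 31 days, starts Mon → 5 of Mon, Tue, Wed ✓
Aug: 31 days, starts Thu → 5 of Thu, Fri, Sat
Sep: 30 days, starts Sun → 5 of Sun, Mon ✓
Oct: 31 days, starts Tue → 5 of Tue, Wed, Thu
Nov: 30 days, starts Fri → 5 of Fri, Sat
Dec: 31 days, starts Sun → 5 of Sun, Mon, Tue ✓
Months with five Mondays: Jan, Apr, Jul, Sep, Dec.

5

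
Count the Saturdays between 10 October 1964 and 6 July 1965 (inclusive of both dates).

39 Saturdays

10 October 1964 is a Saturday.
The range spans 270 days (inclusive of both endpoints).
270 = 7 × 38 + 4, so there are 38 full weeks plus 4 extra days.
Each full week contributes one Saturday: 38 so far.
The 4 extra days are Saturday, Sunday, Monday, Tuesday — 1 of them qualifies.
Total: 38 + 1 = 39.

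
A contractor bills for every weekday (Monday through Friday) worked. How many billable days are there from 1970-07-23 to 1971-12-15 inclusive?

365 weekdays

1970-07-23 is a Thursday.
From 1970-07-23 to 1971-12-15 is 511 days inclusive.
511 = 7 × 73, so the span is exactly 73 full weeks.
Each full week contributes 5 weekdays (Mon–Fri): 73 × 5 = 365.
Total: 365.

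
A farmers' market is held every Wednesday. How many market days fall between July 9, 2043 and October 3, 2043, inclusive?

12

July 9, 2043 is a Thursday.
From July 9, 2043 to October 3, 2043 is 87 days inclusive.
87 = 7 × 12 + 3, so there are 12 full weeks plus 3 extra days.
Each full week contributes one Wednesday: 12 so far.
The 3 extra days are Thu, Fri, Sat — none qualify.
Total: 12 + 0 = 12.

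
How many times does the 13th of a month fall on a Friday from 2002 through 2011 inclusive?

Friday-the-13ths by year:
2002: Sep, Dec
2003: Jun
2004: Feb, Aug
2005: May
2006: Jan, Oct
2007: Apr, Jul
2008: Jun
2009: Feb, Mar, Nov
2010: Aug
2011: May

16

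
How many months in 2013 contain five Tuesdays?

5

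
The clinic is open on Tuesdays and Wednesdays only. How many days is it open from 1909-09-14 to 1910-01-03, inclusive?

1909-09-14 is a Tuesday.
From 1909-09-14 to 1910-01-03 is 112 days inclusive.
112 = 7 × 16, so the span is exactly 16 full weeks.
Each full week contributes 2 days from the set (Tue, Wed): 16 × 2 = 32.
Total: 32.

32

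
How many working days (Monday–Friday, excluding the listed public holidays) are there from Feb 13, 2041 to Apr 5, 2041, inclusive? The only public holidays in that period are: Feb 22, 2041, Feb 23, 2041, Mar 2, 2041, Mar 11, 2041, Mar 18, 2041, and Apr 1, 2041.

34 working days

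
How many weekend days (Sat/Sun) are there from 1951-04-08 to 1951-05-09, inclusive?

9

1951-04-08 is a Sunday.
The range spans 32 days (inclusive of both endpoints).
32 = 7 × 4 + 4, so there are 4 full weeks plus 4 extra days.
Each full week contributes 2 weekend days (Sat, Sun): 4 × 2 = 8.
The 4 extra days are Sun, Mon, Tue, Wed — 1 of them qualifies.
Total: 8 + 1 = 9.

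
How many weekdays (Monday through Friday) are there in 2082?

261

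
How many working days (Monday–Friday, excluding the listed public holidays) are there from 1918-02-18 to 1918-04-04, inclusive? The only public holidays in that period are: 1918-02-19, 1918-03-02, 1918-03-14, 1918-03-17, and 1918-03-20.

1918-02-18 is a Monday.
From 1918-02-18 to 1918-04-04 is 46 days inclusive.
46 = 7 × 6 + 4, so there are 6 full weeks plus 4 extra days.
Each full week contributes 5 weekdays (Mon–Fri): 6 × 5 = 30.
The 4 extra days are Mon, Tue, Wed, Thu — 4 of them qualify.
Total: 30 + 4 = 34.
Holidays: 1918-02-19 (Tue); 1918-03-02 (Sat); 1918-03-14 (Thu); 1918-03-17 (Sun); 1918-03-20 (Wed).
3 of the 5 holidays fall on weekdays; the rest are weekends and were already excluded.
Business days: 34 − 3 = 31.

31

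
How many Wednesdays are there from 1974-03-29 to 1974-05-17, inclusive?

1974-03-29 is a Friday.
From 1974-03-29 to 1974-05-17 is 50 days inclusive.
50 = 7 × 7 + 1, so there are 7 full weeks plus 1 extra day.
Each full week contributes one Wednesday: 7 so far.
The 1 extra day is Friday — none qualify.
Total: 7 + 0 = 7.

7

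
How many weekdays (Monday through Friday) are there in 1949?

1949-01-01 is a Saturday.
From 1949-01-01 to 1949-12-31 is 365 days inclusive.
365 = 7 × 52 + 1, so there are 52 full weeks plus 1 extra day.
Each full week contributes 5 weekdays (Mon–Fri): 52 × 5 = 260.
The 1 extra day is Saturday — none qualify.
Total: 260 + 0 = 260.

260 weekdays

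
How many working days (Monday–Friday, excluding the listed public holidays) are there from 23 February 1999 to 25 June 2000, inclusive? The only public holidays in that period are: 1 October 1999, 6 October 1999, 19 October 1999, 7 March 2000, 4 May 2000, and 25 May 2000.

23 February 1999 is a Tuesday.
The range spans 489 days (inclusive of both endpoints).
489 = 7 × 69 + 6, so there are 69 full weeks plus 6 extra days.
Each full week contributes 5 weekdays (Mon–Fri): 69 × 5 = 345.
The 6 extra days are Tuesday, Wednesday, Thursday, Friday, Saturday, Sunday — 4 of them qualify.
Total: 345 + 4 = 349.
Holidays: 1 October 1999 (Fri); 6 October 1999 (Wed); 19 October 1999 (Tue); 7 March 2000 (Tue); 4 May 2000 (Thu); 25 May 2000 (Thu).
All 6 holidays fall on weekdays, so subtract 6.
Business days: 349 − 6 = 343.

343 working days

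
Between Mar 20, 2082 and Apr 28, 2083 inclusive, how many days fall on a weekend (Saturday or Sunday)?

Mar 20, 2082 is a Friday.
That's 405 days from start to end, counting both.
405 = 7 × 57 + 6, so there are 57 full weeks plus 6 extra days.
Each full week contributes 2 weekend days (Sat, Sun): 57 × 2 = 114.
The 6 extra days are Friday, Saturday, Sunday, Monday, Tuesday, Wednesday — 2 of them qualify.
Total: 114 + 2 = 116.

116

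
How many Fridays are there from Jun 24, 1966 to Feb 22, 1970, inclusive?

192

Jun 24, 1966 is a Friday.
The range spans 1340 days (inclusive of both endpoints).
1340 = 7 × 191 + 3, so there are 191 full weeks plus 3 extra days.
Each full week contributes one Friday: 191 so far.
The 3 extra days are Friday, Saturday, Sunday — 1 of them qualifies.
Total: 191 + 1 = 192.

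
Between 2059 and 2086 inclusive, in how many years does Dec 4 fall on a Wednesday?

Day of week of December 4 in each year:
2059: Thu, 2060: Sat, 2061: Sun, 2062: Mon, 2063: Tue, 2064: Thu, 2065: Fri, 2066: Sat, 2067: Sun, 2068: Tue, 2069: Wed ✓, 2070: Thu, 2071: Fri, 2072: Sun, 2073: Mon, 2074: Tue, 2075: Wed ✓, 2076: Fri, 2077: Sat, 2078: Sun, 2079: Mon, 2080: Wed ✓, 2081: Thu, 2082: Fri, 2083: Sat, 2084: Mon, 2085: Tue, 2086: Wed ✓
Wednesdays: 2069, 2075, 2080, 2086.

4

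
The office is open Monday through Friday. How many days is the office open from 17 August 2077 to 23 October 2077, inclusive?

49

17 August 2077 is a Tuesday.
The range spans 68 days (inclusive of both endpoints).
68 = 7 × 9 + 5, so there are 9 full weeks plus 5 extra days.
Each full week contributes 5 weekdays (Mon–Fri): 9 × 5 = 45.
The 5 extra days are Tuesday, Wednesday, Thursday, Friday, Saturday — 4 of them qualify.
Total: 45 + 4 = 49.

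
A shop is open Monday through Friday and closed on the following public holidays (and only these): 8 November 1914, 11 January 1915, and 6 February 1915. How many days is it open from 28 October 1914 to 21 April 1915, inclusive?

125 business days

28 October 1914 is a Wednesday.
The range spans 176 days (inclusive of both endpoints).
176 = 7 × 25 + 1, so there are 25 full weeks plus 1 extra day.
Each full week contributes 5 weekdays (Mon–Fri): 25 × 5 = 125.
The 1 extra day is Wed — 1 of them qualifies.
Total: 125 + 1 = 126.
Holidays: 8 November 1914 (Sun); 11 January 1915 (Mon); 6 February 1915 (Sat).
1 of the 3 holidays fall on weekdays; the rest are weekends and were already excluded.
Business days: 126 − 1 = 125.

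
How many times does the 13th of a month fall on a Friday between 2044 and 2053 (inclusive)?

Friday-the-13ths by year:
2044: May
2045: Jan, Oct
2046: Apr, Jul
2047: Sep, Dec
2048: Mar, Nov
2049: Aug
2050: May
2051: Jan, Oct
2052: Sep, Dec
2053: Jun

16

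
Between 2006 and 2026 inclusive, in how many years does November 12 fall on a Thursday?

Day of week of November 12 in each year:
2006: Sun, 2007: Mon, 2008: Wed, 2009: Thu ✓, 2010: Fri, 2011: Sat, 2012: Mon, 2013: Tue, 2014: Wed, 2015: Thu ✓, 2016: Sat, 2017: Sun, 2018: Mon, 2019: Tue, 2020: Thu ✓, 2021: Fri, 2022: Sat, 2023: Sun, 2024: Tue, 2025: Wed, 2026: Thu ✓
Thursdays: 2009, 2015, 2020, 2026.

4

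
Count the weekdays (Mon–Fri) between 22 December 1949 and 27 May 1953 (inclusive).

22 December 1949 is a Thursday.
From 22 December 1949 to 27 May 1953 is 1253 days inclusive.
1253 = 7 × 179, so the span is exactly 179 full weeks.
Each full week contributes 5 weekdays (Mon–Fri): 179 × 5 = 895.

895 weekdays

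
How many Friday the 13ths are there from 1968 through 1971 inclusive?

7

Friday-the-13ths by year:
1968: Sep, Dec
1969: Jun
1970: Feb, Mar, Nov
1971: Aug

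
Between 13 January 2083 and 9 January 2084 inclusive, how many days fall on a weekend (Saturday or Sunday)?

104

13 January 2083 is a Wednesday.
That's 362 days from start to end, counting both.
362 = 7 × 51 + 5, so there are 51 full weeks plus 5 extra days.
Each full week contributes 2 weekend days (Sat, Sun): 51 × 2 = 102.
The 5 extra days are Wed, Thu, Fri, Sat, Sun — 2 of them qualify.
Total: 102 + 2 = 104.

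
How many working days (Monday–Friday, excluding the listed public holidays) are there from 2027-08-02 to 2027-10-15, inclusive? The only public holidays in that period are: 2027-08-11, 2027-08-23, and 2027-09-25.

53 working days

2027-08-02 is a Monday.
That's 75 days from start to end, counting both.
75 = 7 × 10 + 5, so there are 10 full weeks plus 5 extra days.
Each full week contributes 5 weekdays (Mon–Fri): 10 × 5 = 50.
The 5 extra days are Mon, Tue, Wed, Thu, Fri — 5 of them qualify.
Total: 50 + 5 = 55.
Holidays: 2027-08-11 (Wed); 2027-08-23 (Mon); 2027-09-25 (Sat).
2 of the 3 holidays fall on weekdays; the rest are weekends and were already excluded.
Business days: 55 − 2 = 53.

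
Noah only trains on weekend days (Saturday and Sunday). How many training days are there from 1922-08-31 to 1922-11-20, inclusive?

1922-08-31 is a Thursday.
The range spans 82 days (inclusive of both endpoints).
82 = 7 × 11 + 5, so there are 11 full weeks plus 5 extra days.
Each full week contributes 2 weekend days (Sat, Sun): 11 × 2 = 22.
The 5 extra days are Thursday, Friday, Saturday, Sunday, Monday — 2 of them qualify.
Total: 22 + 2 = 24.

24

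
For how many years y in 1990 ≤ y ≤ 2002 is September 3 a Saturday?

1

Day of week of September 3 in each year:
1990: Mon, 1991: Tue, 1992: Thu, 1993: Fri, 1994: Sat ✓, 1995: Sun, 1996: Tue, 1997: Wed, 1998: Thu, 1999: Fri, 2000: Sun, 2001: Mon, 2002: Tue
Saturdays: 1994.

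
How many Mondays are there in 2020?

52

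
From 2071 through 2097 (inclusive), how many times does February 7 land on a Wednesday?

4

Day of week of February 7 in each year:
2071: Sat, 2072: Sun, 2073: Tue, 2074: Wed ✓, 2075: Thu, 2076: Fri, 2077: Sun, 2078: Mon, 2079: Tue, 2080: Wed ✓, 2081: Fri, 2082: Sat, 2083: Sun, 2084: Mon, 2085: Wed ✓, 2086: Thu, 2087: Fri, 2088: Sat, 2089: Mon, 2090: Tue, 2091: Wed ✓, 2092: Thu, 2093: Sat, 2094: Sun, 2095: Mon, 2096: Tue, 2097: Thu
Wednesdays: 2074, 2080, 2085, 2091.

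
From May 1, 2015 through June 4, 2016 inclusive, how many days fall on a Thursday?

May 1, 2015 is a Friday.
From May 1, 2015 to June 4, 2016 is 401 days inclusive.
401 = 7 × 57 + 2, so there are 57 full weeks plus 2 extra days.
Each full week contributes one Thursday: 57 so far.
The 2 extra days are Friday, Saturday — none qualify.
Total: 57 + 0 = 57.

57 Thursdays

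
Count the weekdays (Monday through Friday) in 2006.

January 1, 2006 is a Sunday.
From January 1, 2006 to December 31, 2006 is 365 days inclusive.
365 = 7 × 52 + 1, so there are 52 full weeks plus 1 extra day.
Each full week contributes 5 weekdays (Mon–Fri): 52 × 5 = 260.
The 1 extra day is Sunday — none qualify.
Total: 260 + 0 = 260.

260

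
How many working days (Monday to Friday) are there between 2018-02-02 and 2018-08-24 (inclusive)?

2018-02-02 is a Friday.
From 2018-02-02 to 2018-08-24 is 204 days inclusive.
204 = 7 × 29 + 1, so there are 29 full weeks plus 1 extra day.
Each full week contributes 5 weekdays (Mon–Fri): 29 × 5 = 145.
The 1 extra day is Friday — 1 of them qualifies.
Total: 145 + 1 = 146.

146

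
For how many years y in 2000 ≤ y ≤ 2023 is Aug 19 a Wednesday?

3

Day of week of August 19 in each year:
2000: Sat, 2001: Sun, 2002: Mon, 2003: Tue, 2004: Thu, 2005: Fri, 2006: Sat, 2007: Sun, 2008: Tue, 2009: Wed ✓, 2010: Thu, 2011: Fri, 2012: Sun, 2013: Mon, 2014: Tue, 2015: Wed ✓, 2016: Fri, 2017: Sat, 2018: Sun, 2019: Mon, 2020: Wed ✓, 2021: Thu, 2022: Fri, 2023: Sat
Wednesdays: 2009, 2015, 2020.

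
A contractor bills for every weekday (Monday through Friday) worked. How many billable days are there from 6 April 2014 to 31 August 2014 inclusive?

6 April 2014 is a Sunday.
From 6 April 2014 to 31 August 2014 is 148 days inclusive.
148 = 7 × 21 + 1, so there are 21 full weeks plus 1 extra day.
Each full week contributes 5 weekdays (Mon–Fri): 21 × 5 = 105.
The 1 extra day is Sunday — none qualify.
Total: 105 + 0 = 105.

105 weekdays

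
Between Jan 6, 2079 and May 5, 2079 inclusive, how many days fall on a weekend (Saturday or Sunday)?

34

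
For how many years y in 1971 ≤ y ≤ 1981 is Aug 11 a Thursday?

1

Day of week of August 11 in each year:
1971: Wed, 1972: Fri, 1973: Sat, 1974: Sun, 1975: Mon, 1976: Wed, 1977: Thu ✓, 1978: Fri, 1979: Sat, 1980: Mon, 1981: Tue
Thursdays: 1977.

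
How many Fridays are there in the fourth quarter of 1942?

13

1 October 1942 is a Thursday.
From 1 October 1942 to 31 December 1942 is 92 days inclusive.
92 = 7 × 13 + 1, so there are 13 full weeks plus 1 extra day.
Each full week contributes one Friday: 13 so far.
The 1 extra day is Thu — none qualify.
Total: 13 + 0 = 13.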